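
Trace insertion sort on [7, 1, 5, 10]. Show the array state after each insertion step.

First element 7 is already 'sorted'
Insert 1: shifted 1 elements -> [1, 7, 5, 10]
Insert 5: shifted 1 elements -> [1, 5, 7, 10]
Insert 10: shifted 0 elements -> [1, 5, 7, 10]


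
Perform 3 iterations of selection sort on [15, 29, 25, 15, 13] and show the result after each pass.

Pass 1: Select minimum 13 at index 4, swap -> [13, 29, 25, 15, 15]
Pass 2: Select minimum 15 at index 3, swap -> [13, 15, 25, 29, 15]
Pass 3: Select minimum 15 at index 4, swap -> [13, 15, 15, 29, 25]


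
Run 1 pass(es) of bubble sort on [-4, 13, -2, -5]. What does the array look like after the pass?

After pass 1: [-4, -2, -5, 13] (2 swaps)
Total swaps: 2


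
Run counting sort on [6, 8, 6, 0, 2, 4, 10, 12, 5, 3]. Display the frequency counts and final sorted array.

Count array: [1, 0, 1, 1, 1, 1, 2, 0, 1, 0, 1, 0, 1]
(count[i] = number of elements equal to i)
Cumulative count: [1, 1, 2, 3, 4, 5, 7, 7, 8, 8, 9, 9, 10]
Sorted: [0, 2, 3, 4, 5, 6, 6, 8, 10, 12]


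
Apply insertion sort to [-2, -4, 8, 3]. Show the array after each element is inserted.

First element -2 is already 'sorted'
Insert -4: shifted 1 elements -> [-4, -2, 8, 3]
Insert 8: shifted 0 elements -> [-4, -2, 8, 3]
Insert 3: shifted 1 elements -> [-4, -2, 3, 8]


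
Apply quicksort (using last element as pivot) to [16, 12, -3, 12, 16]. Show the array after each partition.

Partition 1: pivot=16 at index 4 -> [16, 12, -3, 12, 16]
Partition 2: pivot=12 at index 2 -> [12, -3, 12, 16, 16]
Partition 3: pivot=-3 at index 0 -> [-3, 12, 12, 16, 16]


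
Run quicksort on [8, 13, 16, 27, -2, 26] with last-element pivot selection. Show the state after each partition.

Partition 1: pivot=26 at index 4 -> [8, 13, 16, -2, 26, 27]
Partition 2: pivot=-2 at index 0 -> [-2, 13, 16, 8, 26, 27]
Partition 3: pivot=8 at index 1 -> [-2, 8, 16, 13, 26, 27]
Partition 4: pivot=13 at index 2 -> [-2, 8, 13, 16, 26, 27]


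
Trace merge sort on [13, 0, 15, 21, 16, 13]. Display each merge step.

Divide and conquer:
  Merge [0] + [15] -> [0, 15]
  Merge [13] + [0, 15] -> [0, 13, 15]
  Merge [16] + [13] -> [13, 16]
  Merge [21] + [13, 16] -> [13, 16, 21]
  Merge [0, 13, 15] + [13, 16, 21] -> [0, 13, 13, 15, 16, 21]


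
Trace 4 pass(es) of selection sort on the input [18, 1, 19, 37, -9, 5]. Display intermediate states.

Pass 1: Select minimum -9 at index 4, swap -> [-9, 1, 19, 37, 18, 5]
Pass 2: Select minimum 1 at index 1, swap -> [-9, 1, 19, 37, 18, 5]
Pass 3: Select minimum 5 at index 5, swap -> [-9, 1, 5, 37, 18, 19]
Pass 4: Select minimum 18 at index 4, swap -> [-9, 1, 5, 18, 37, 19]


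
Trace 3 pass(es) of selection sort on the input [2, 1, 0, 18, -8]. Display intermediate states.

Pass 1: Select minimum -8 at index 4, swap -> [-8, 1, 0, 18, 2]
Pass 2: Select minimum 0 at index 2, swap -> [-8, 0, 1, 18, 2]
Pass 3: Select minimum 1 at index 2, swap -> [-8, 0, 1, 18, 2]


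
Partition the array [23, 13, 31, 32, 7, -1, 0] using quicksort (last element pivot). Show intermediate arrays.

Partition 1: pivot=0 at index 1 -> [-1, 0, 31, 32, 7, 23, 13]
Partition 2: pivot=13 at index 3 -> [-1, 0, 7, 13, 31, 23, 32]
Partition 3: pivot=32 at index 6 -> [-1, 0, 7, 13, 31, 23, 32]
Partition 4: pivot=23 at index 4 -> [-1, 0, 7, 13, 23, 31, 32]


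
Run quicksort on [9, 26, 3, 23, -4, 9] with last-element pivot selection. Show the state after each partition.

Partition 1: pivot=9 at index 3 -> [9, 3, -4, 9, 26, 23]
Partition 2: pivot=-4 at index 0 -> [-4, 3, 9, 9, 26, 23]
Partition 3: pivot=9 at index 2 -> [-4, 3, 9, 9, 26, 23]
Partition 4: pivot=23 at index 4 -> [-4, 3, 9, 9, 23, 26]


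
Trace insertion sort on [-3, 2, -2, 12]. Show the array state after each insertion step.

First element -3 is already 'sorted'
Insert 2: shifted 0 elements -> [-3, 2, -2, 12]
Insert -2: shifted 1 elements -> [-3, -2, 2, 12]
Insert 12: shifted 0 elements -> [-3, -2, 2, 12]


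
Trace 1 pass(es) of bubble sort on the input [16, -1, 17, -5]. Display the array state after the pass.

After pass 1: [-1, 16, -5, 17] (2 swaps)
Total swaps: 2


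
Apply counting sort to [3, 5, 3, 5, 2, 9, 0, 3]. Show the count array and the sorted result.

Count array: [1, 0, 1, 3, 0, 2, 0, 0, 0, 1]
(count[i] = number of elements equal to i)
Cumulative count: [1, 1, 2, 5, 5, 7, 7, 7, 7, 8]
Sorted: [0, 2, 3, 3, 3, 5, 5, 9]


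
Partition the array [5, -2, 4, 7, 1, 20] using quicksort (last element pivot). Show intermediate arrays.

Partition 1: pivot=20 at index 5 -> [5, -2, 4, 7, 1, 20]
Partition 2: pivot=1 at index 1 -> [-2, 1, 4, 7, 5, 20]
Partition 3: pivot=5 at index 3 -> [-2, 1, 4, 5, 7, 20]


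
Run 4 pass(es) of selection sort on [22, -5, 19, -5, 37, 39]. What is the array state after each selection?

Pass 1: Select minimum -5 at index 1, swap -> [-5, 22, 19, -5, 37, 39]
Pass 2: Select minimum -5 at index 3, swap -> [-5, -5, 19, 22, 37, 39]
Pass 3: Select minimum 19 at index 2, swap -> [-5, -5, 19, 22, 37, 39]
Pass 4: Select minimum 22 at index 3, swap -> [-5, -5, 19, 22, 37, 39]


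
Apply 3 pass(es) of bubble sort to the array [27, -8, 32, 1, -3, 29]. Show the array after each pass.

After pass 1: [-8, 27, 1, -3, 29, 32] (4 swaps)
After pass 2: [-8, 1, -3, 27, 29, 32] (2 swaps)
After pass 3: [-8, -3, 1, 27, 29, 32] (1 swaps)
Total swaps: 7


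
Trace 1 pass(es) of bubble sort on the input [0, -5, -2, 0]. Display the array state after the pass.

After pass 1: [-5, -2, 0, 0] (2 swaps)
Total swaps: 2


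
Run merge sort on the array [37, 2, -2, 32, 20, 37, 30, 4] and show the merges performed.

Divide and conquer:
  Merge [37] + [2] -> [2, 37]
  Merge [-2] + [32] -> [-2, 32]
  Merge [2, 37] + [-2, 32] -> [-2, 2, 32, 37]
  Merge [20] + [37] -> [20, 37]
  Merge [30] + [4] -> [4, 30]
  Merge [20, 37] + [4, 30] -> [4, 20, 30, 37]
  Merge [-2, 2, 32, 37] + [4, 20, 30, 37] -> [-2, 2, 4, 20, 30, 32, 37, 37]


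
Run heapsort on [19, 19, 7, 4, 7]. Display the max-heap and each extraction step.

Build heap: [19, 19, 7, 4, 7]
Extract 19: [19, 7, 7, 4, 19]
Extract 19: [7, 4, 7, 19, 19]
Extract 7: [7, 4, 7, 19, 19]
Extract 7: [4, 7, 7, 19, 19]


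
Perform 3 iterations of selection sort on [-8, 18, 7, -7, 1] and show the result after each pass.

Pass 1: Select minimum -8 at index 0, swap -> [-8, 18, 7, -7, 1]
Pass 2: Select minimum -7 at index 3, swap -> [-8, -7, 7, 18, 1]
Pass 3: Select minimum 1 at index 4, swap -> [-8, -7, 1, 18, 7]


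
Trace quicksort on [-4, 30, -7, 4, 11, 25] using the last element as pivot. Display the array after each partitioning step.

Partition 1: pivot=25 at index 4 -> [-4, -7, 4, 11, 25, 30]
Partition 2: pivot=11 at index 3 -> [-4, -7, 4, 11, 25, 30]
Partition 3: pivot=4 at index 2 -> [-4, -7, 4, 11, 25, 30]
Partition 4: pivot=-7 at index 0 -> [-7, -4, 4, 11, 25, 30]


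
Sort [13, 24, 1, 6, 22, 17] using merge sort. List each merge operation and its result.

Divide and conquer:
  Merge [24] + [1] -> [1, 24]
  Merge [13] + [1, 24] -> [1, 13, 24]
  Merge [22] + [17] -> [17, 22]
  Merge [6] + [17, 22] -> [6, 17, 22]
  Merge [1, 13, 24] + [6, 17, 22] -> [1, 6, 13, 17, 22, 24]


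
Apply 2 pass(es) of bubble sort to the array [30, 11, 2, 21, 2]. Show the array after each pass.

After pass 1: [11, 2, 21, 2, 30] (4 swaps)
After pass 2: [2, 11, 2, 21, 30] (2 swaps)
Total swaps: 6


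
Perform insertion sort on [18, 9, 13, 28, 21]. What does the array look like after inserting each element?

First element 18 is already 'sorted'
Insert 9: shifted 1 elements -> [9, 18, 13, 28, 21]
Insert 13: shifted 1 elements -> [9, 13, 18, 28, 21]
Insert 28: shifted 0 elements -> [9, 13, 18, 28, 21]
Insert 21: shifted 1 elements -> [9, 13, 18, 21, 28]


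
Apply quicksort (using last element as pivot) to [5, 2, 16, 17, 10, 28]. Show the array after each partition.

Partition 1: pivot=28 at index 5 -> [5, 2, 16, 17, 10, 28]
Partition 2: pivot=10 at index 2 -> [5, 2, 10, 17, 16, 28]
Partition 3: pivot=2 at index 0 -> [2, 5, 10, 17, 16, 28]
Partition 4: pivot=16 at index 3 -> [2, 5, 10, 16, 17, 28]


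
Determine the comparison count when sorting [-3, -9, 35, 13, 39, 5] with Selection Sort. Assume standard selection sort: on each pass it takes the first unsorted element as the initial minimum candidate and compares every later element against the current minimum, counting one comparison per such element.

Pass 1: scan indices 1..5 for the minimum = 5 comparison(s); min is -9, place at index 0 -> [-9, -3, 35, 13, 39, 5]
Pass 2: scan indices 2..5 for the minimum = 4 comparison(s); min is -3, place at index 1 -> [-9, -3, 35, 13, 39, 5]
Pass 3: scan indices 3..5 for the minimum = 3 comparison(s); min is 5, place at index 2 -> [-9, -3, 5, 13, 39, 35]
Pass 4: scan indices 4..5 for the minimum = 2 comparison(s); min is 13, place at index 3 -> [-9, -3, 5, 13, 39, 35]
Pass 5: scan indices 5..5 for the minimum = 1 comparison(s); min is 35, place at index 4 -> [-9, -3, 5, 13, 35, 39]
Selection sort always scans the whole unsorted suffix, so the count is (n-1) + (n-2) + ... + 1 = n(n-1)/2 = 6*5/2 = 15 regardless of the input order.
Total comparisons: 5 + 4 + 3 + 2 + 1 = 15


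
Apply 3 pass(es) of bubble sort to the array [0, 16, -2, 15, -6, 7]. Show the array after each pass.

After pass 1: [0, -2, 15, -6, 7, 16] (4 swaps)
After pass 2: [-2, 0, -6, 7, 15, 16] (3 swaps)
After pass 3: [-2, -6, 0, 7, 15, 16] (1 swaps)
Total swaps: 8


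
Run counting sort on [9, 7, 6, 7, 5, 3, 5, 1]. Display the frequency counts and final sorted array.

Count array: [0, 1, 0, 1, 0, 2, 1, 2, 0, 1]
(count[i] = number of elements equal to i)
Cumulative count: [0, 1, 1, 2, 2, 4, 5, 7, 7, 8]
Sorted: [1, 3, 5, 5, 6, 7, 7, 9]


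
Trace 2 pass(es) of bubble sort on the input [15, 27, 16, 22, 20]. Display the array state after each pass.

After pass 1: [15, 16, 22, 20, 27] (3 swaps)
After pass 2: [15, 16, 20, 22, 27] (1 swaps)
Total swaps: 4


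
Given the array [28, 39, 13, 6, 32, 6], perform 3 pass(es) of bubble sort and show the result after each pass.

After pass 1: [28, 13, 6, 32, 6, 39] (4 swaps)
After pass 2: [13, 6, 28, 6, 32, 39] (3 swaps)
After pass 3: [6, 13, 6, 28, 32, 39] (2 swaps)
Total swaps: 9


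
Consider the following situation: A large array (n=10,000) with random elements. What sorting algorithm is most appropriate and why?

Best choice: Quicksort or Mergesort
Reason: Both have O(n log n) average case; quicksort has lower constant factors


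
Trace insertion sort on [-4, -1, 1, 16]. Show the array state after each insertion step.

First element -4 is already 'sorted'
Insert -1: shifted 0 elements -> [-4, -1, 1, 16]
Insert 1: shifted 0 elements -> [-4, -1, 1, 16]
Insert 16: shifted 0 elements -> [-4, -1, 1, 16]


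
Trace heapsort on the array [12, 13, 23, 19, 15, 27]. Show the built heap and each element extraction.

Build heap: [27, 19, 23, 13, 15, 12]
Extract 27: [23, 19, 12, 13, 15, 27]
Extract 23: [19, 15, 12, 13, 23, 27]
Extract 19: [15, 13, 12, 19, 23, 27]
Extract 15: [13, 12, 15, 19, 23, 27]
Extract 13: [12, 13, 15, 19, 23, 27]


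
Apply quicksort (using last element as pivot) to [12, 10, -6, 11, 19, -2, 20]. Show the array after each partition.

Partition 1: pivot=20 at index 6 -> [12, 10, -6, 11, 19, -2, 20]
Partition 2: pivot=-2 at index 1 -> [-6, -2, 12, 11, 19, 10, 20]
Partition 3: pivot=10 at index 2 -> [-6, -2, 10, 11, 19, 12, 20]
Partition 4: pivot=12 at index 4 -> [-6, -2, 10, 11, 12, 19, 20]


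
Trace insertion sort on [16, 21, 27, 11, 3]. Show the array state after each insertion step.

First element 16 is already 'sorted'
Insert 21: shifted 0 elements -> [16, 21, 27, 11, 3]
Insert 27: shifted 0 elements -> [16, 21, 27, 11, 3]
Insert 11: shifted 3 elements -> [11, 16, 21, 27, 3]
Insert 3: shifted 4 elements -> [3, 11, 16, 21, 27]


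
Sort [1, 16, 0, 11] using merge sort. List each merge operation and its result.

Divide and conquer:
  Merge [1] + [16] -> [1, 16]
  Merge [0] + [11] -> [0, 11]
  Merge [1, 16] + [0, 11] -> [0, 1, 11, 16]


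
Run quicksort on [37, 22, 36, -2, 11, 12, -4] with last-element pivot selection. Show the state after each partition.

Partition 1: pivot=-4 at index 0 -> [-4, 22, 36, -2, 11, 12, 37]
Partition 2: pivot=37 at index 6 -> [-4, 22, 36, -2, 11, 12, 37]
Partition 3: pivot=12 at index 3 -> [-4, -2, 11, 12, 36, 22, 37]
Partition 4: pivot=11 at index 2 -> [-4, -2, 11, 12, 36, 22, 37]
Partition 5: pivot=22 at index 4 -> [-4, -2, 11, 12, 22, 36, 37]


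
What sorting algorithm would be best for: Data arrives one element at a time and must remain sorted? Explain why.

Best choice: Insertion sort
Reason: Insertion sort naturally handles online/streaming input by inserting each new element into sorted position


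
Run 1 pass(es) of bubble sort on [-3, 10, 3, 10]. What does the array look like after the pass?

After pass 1: [-3, 3, 10, 10] (1 swaps)
Total swaps: 1


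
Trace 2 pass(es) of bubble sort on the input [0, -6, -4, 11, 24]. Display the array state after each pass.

After pass 1: [-6, -4, 0, 11, 24] (2 swaps)
After pass 2: [-6, -4, 0, 11, 24] (0 swaps)
Total swaps: 2


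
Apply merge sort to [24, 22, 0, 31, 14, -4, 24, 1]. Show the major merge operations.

Divide and conquer:
  Merge [24] + [22] -> [22, 24]
  Merge [0] + [31] -> [0, 31]
  Merge [22, 24] + [0, 31] -> [0, 22, 24, 31]
  Merge [14] + [-4] -> [-4, 14]
  Merge [24] + [1] -> [1, 24]
  Merge [-4, 14] + [1, 24] -> [-4, 1, 14, 24]
  Merge [0, 22, 24, 31] + [-4, 1, 14, 24] -> [-4, 0, 1, 14, 22, 24, 24, 31]


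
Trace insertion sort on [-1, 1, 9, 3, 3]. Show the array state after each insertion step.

First element -1 is already 'sorted'
Insert 1: shifted 0 elements -> [-1, 1, 9, 3, 3]
Insert 9: shifted 0 elements -> [-1, 1, 9, 3, 3]
Insert 3: shifted 1 elements -> [-1, 1, 3, 9, 3]
Insert 3: shifted 1 elements -> [-1, 1, 3, 3, 9]


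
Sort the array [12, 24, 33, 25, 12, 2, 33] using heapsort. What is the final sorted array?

Build heap: [33, 25, 33, 24, 12, 2, 12]
Extract 33: [33, 25, 12, 24, 12, 2, 33]
Extract 33: [25, 24, 12, 2, 12, 33, 33]
Extract 25: [24, 12, 12, 2, 25, 33, 33]
Extract 24: [12, 2, 12, 24, 25, 33, 33]
Extract 12: [12, 2, 12, 24, 25, 33, 33]
Extract 12: [2, 12, 12, 24, 25, 33, 33]


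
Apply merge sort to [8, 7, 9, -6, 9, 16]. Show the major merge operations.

Divide and conquer:
  Merge [7] + [9] -> [7, 9]
  Merge [8] + [7, 9] -> [7, 8, 9]
  Merge [9] + [16] -> [9, 16]
  Merge [-6] + [9, 16] -> [-6, 9, 16]
  Merge [7, 8, 9] + [-6, 9, 16] -> [-6, 7, 8, 9, 9, 16]


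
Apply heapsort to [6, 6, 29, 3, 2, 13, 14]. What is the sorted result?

Build heap: [29, 6, 14, 3, 2, 13, 6]
Extract 29: [14, 6, 13, 3, 2, 6, 29]
Extract 14: [13, 6, 6, 3, 2, 14, 29]
Extract 13: [6, 3, 6, 2, 13, 14, 29]
Extract 6: [6, 3, 2, 6, 13, 14, 29]
Extract 6: [3, 2, 6, 6, 13, 14, 29]
Extract 3: [2, 3, 6, 6, 13, 14, 29]


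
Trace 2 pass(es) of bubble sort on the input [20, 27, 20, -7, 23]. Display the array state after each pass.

After pass 1: [20, 20, -7, 23, 27] (3 swaps)
After pass 2: [20, -7, 20, 23, 27] (1 swaps)
Total swaps: 4


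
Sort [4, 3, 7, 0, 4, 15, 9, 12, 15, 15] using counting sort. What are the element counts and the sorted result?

Count array: [1, 0, 0, 1, 2, 0, 0, 1, 0, 1, 0, 0, 1, 0, 0, 3]
(count[i] = number of elements equal to i)
Cumulative count: [1, 1, 1, 2, 4, 4, 4, 5, 5, 6, 6, 6, 7, 7, 7, 10]
Sorted: [0, 3, 4, 4, 7, 9, 12, 15, 15, 15]


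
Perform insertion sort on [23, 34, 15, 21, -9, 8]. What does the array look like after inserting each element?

First element 23 is already 'sorted'
Insert 34: shifted 0 elements -> [23, 34, 15, 21, -9, 8]
Insert 15: shifted 2 elements -> [15, 23, 34, 21, -9, 8]
Insert 21: shifted 2 elements -> [15, 21, 23, 34, -9, 8]
Insert -9: shifted 4 elements -> [-9, 15, 21, 23, 34, 8]
Insert 8: shifted 4 elements -> [-9, 8, 15, 21, 23, 34]


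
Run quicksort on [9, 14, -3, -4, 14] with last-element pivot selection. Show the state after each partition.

Partition 1: pivot=14 at index 4 -> [9, 14, -3, -4, 14]
Partition 2: pivot=-4 at index 0 -> [-4, 14, -3, 9, 14]
Partition 3: pivot=9 at index 2 -> [-4, -3, 9, 14, 14]


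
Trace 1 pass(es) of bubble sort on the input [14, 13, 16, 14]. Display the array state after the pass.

After pass 1: [13, 14, 14, 16] (2 swaps)
Total swaps: 2


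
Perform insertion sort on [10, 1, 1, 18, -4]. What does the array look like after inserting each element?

First element 10 is already 'sorted'
Insert 1: shifted 1 elements -> [1, 10, 1, 18, -4]
Insert 1: shifted 1 elements -> [1, 1, 10, 18, -4]
Insert 18: shifted 0 elements -> [1, 1, 10, 18, -4]
Insert -4: shifted 4 elements -> [-4, 1, 1, 10, 18]


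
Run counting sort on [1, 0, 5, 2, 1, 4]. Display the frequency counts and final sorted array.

Count array: [1, 2, 1, 0, 1, 1]
(count[i] = number of elements equal to i)
Cumulative count: [1, 3, 4, 4, 5, 6]
Sorted: [0, 1, 1, 2, 4, 5]


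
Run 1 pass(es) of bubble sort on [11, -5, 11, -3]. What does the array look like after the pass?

After pass 1: [-5, 11, -3, 11] (2 swaps)
Total swaps: 2


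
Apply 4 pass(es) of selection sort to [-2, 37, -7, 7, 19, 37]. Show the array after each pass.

Pass 1: Select minimum -7 at index 2, swap -> [-7, 37, -2, 7, 19, 37]
Pass 2: Select minimum -2 at index 2, swap -> [-7, -2, 37, 7, 19, 37]
Pass 3: Select minimum 7 at index 3, swap -> [-7, -2, 7, 37, 19, 37]
Pass 4: Select minimum 19 at index 4, swap -> [-7, -2, 7, 19, 37, 37]


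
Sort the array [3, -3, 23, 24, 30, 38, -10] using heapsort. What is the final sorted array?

Build heap: [38, 30, 23, 24, -3, 3, -10]
Extract 38: [30, 24, 23, -10, -3, 3, 38]
Extract 30: [24, 3, 23, -10, -3, 30, 38]
Extract 24: [23, 3, -3, -10, 24, 30, 38]
Extract 23: [3, -10, -3, 23, 24, 30, 38]
Extract 3: [-3, -10, 3, 23, 24, 30, 38]
Extract -3: [-10, -3, 3, 23, 24, 30, 38]


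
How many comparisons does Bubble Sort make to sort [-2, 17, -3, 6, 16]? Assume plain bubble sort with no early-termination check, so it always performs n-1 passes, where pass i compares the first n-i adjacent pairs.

Pass 1: compare adjacent pairs (0,1)..(3,4) = 4 comparison(s), 3 swap(s) -> [-2, -3, 6, 16, 17]
Pass 2: compare adjacent pairs (0,1)..(2,3) = 3 comparison(s), 1 swap(s) -> [-3, -2, 6, 16, 17]
Pass 3: compare adjacent pairs (0,1)..(1,2) = 2 comparison(s), 0 swap(s) -> [-3, -2, 6, 16, 17]
Pass 4: compare adjacent pairs (0,1)..(0,1) = 1 comparison(s), 0 swap(s) -> [-3, -2, 6, 16, 17]
Total comparisons: 4 + 3 + 2 + 1 = 10


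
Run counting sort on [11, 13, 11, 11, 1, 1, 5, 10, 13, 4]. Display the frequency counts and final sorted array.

Count array: [0, 2, 0, 0, 1, 1, 0, 0, 0, 0, 1, 3, 0, 2]
(count[i] = number of elements equal to i)
Cumulative count: [0, 2, 2, 2, 3, 4, 4, 4, 4, 4, 5, 8, 8, 10]
Sorted: [1, 1, 4, 5, 10, 11, 11, 11, 13, 13]


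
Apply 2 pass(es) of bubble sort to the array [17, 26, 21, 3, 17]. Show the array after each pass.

After pass 1: [17, 21, 3, 17, 26] (3 swaps)
After pass 2: [17, 3, 17, 21, 26] (2 swaps)
Total swaps: 5


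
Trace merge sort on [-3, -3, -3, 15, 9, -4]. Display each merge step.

Divide and conquer:
  Merge [-3] + [-3] -> [-3, -3]
  Merge [-3] + [-3, -3] -> [-3, -3, -3]
  Merge [9] + [-4] -> [-4, 9]
  Merge [15] + [-4, 9] -> [-4, 9, 15]
  Merge [-3, -3, -3] + [-4, 9, 15] -> [-4, -3, -3, -3, 9, 15]


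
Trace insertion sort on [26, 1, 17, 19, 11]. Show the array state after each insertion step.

First element 26 is already 'sorted'
Insert 1: shifted 1 elements -> [1, 26, 17, 19, 11]
Insert 17: shifted 1 elements -> [1, 17, 26, 19, 11]
Insert 19: shifted 1 elements -> [1, 17, 19, 26, 11]
Insert 11: shifted 3 elements -> [1, 11, 17, 19, 26]


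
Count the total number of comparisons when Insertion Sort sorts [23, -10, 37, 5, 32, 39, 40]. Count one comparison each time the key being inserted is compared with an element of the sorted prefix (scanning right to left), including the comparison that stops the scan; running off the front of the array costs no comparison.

Insert -10: 23 > -10 (shift), reached front = 1 comparison(s) -> [-10, 23, 37, 5, 32, 39, 40]
Insert 37: 23 <= 37 (stop) = 1 comparison(s) -> [-10, 23, 37, 5, 32, 39, 40]
Insert 5: 37 > 5 (shift), 23 > 5 (shift), -10 <= 5 (stop) = 3 comparison(s) -> [-10, 5, 23, 37, 32, 39, 40]
Insert 32: 37 > 32 (shift), 23 <= 32 (stop) = 2 comparison(s) -> [-10, 5, 23, 32, 37, 39, 40]
Insert 39: 37 <= 39 (stop) = 1 comparison(s) -> [-10, 5, 23, 32, 37, 39, 40]
Insert 40: 39 <= 40 (stop) = 1 comparison(s) -> [-10, 5, 23, 32, 37, 39, 40]
Total comparisons: 1 + 1 + 3 + 2 + 1 + 1 = 9


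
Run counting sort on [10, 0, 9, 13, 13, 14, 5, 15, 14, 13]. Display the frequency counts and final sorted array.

Count array: [1, 0, 0, 0, 0, 1, 0, 0, 0, 1, 1, 0, 0, 3, 2, 1]
(count[i] = number of elements equal to i)
Cumulative count: [1, 1, 1, 1, 1, 2, 2, 2, 2, 3, 4, 4, 4, 7, 9, 10]
Sorted: [0, 5, 9, 10, 13, 13, 13, 14, 14, 15]


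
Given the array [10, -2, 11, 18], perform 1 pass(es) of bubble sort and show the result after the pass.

After pass 1: [-2, 10, 11, 18] (1 swaps)
Total swaps: 1


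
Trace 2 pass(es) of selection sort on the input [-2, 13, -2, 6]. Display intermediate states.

Pass 1: Select minimum -2 at index 0, swap -> [-2, 13, -2, 6]
Pass 2: Select minimum -2 at index 2, swap -> [-2, -2, 13, 6]


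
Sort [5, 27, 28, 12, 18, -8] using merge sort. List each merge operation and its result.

Divide and conquer:
  Merge [27] + [28] -> [27, 28]
  Merge [5] + [27, 28] -> [5, 27, 28]
  Merge [18] + [-8] -> [-8, 18]
  Merge [12] + [-8, 18] -> [-8, 12, 18]
  Merge [5, 27, 28] + [-8, 12, 18] -> [-8, 5, 12, 18, 27, 28]


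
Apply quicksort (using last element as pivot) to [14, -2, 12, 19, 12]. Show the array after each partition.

Partition 1: pivot=12 at index 2 -> [-2, 12, 12, 19, 14]
Partition 2: pivot=12 at index 1 -> [-2, 12, 12, 19, 14]
Partition 3: pivot=14 at index 3 -> [-2, 12, 12, 14, 19]


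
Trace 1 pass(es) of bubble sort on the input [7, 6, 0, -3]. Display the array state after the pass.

After pass 1: [6, 0, -3, 7] (3 swaps)
Total swaps: 3


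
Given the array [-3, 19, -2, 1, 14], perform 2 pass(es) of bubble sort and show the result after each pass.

After pass 1: [-3, -2, 1, 14, 19] (3 swaps)
After pass 2: [-3, -2, 1, 14, 19] (0 swaps)
Total swaps: 3


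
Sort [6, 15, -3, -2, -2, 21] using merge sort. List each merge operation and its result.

Divide and conquer:
  Merge [15] + [-3] -> [-3, 15]
  Merge [6] + [-3, 15] -> [-3, 6, 15]
  Merge [-2] + [21] -> [-2, 21]
  Merge [-2] + [-2, 21] -> [-2, -2, 21]
  Merge [-3, 6, 15] + [-2, -2, 21] -> [-3, -2, -2, 6, 15, 21]


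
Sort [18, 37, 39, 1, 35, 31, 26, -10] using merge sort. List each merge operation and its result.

Divide and conquer:
  Merge [18] + [37] -> [18, 37]
  Merge [39] + [1] -> [1, 39]
  Merge [18, 37] + [1, 39] -> [1, 18, 37, 39]
  Merge [35] + [31] -> [31, 35]
  Merge [26] + [-10] -> [-10, 26]
  Merge [31, 35] + [-10, 26] -> [-10, 26, 31, 35]
  Merge [1, 18, 37, 39] + [-10, 26, 31, 35] -> [-10, 1, 18, 26, 31, 35, 37, 39]


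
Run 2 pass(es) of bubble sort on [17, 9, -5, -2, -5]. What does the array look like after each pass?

After pass 1: [9, -5, -2, -5, 17] (4 swaps)
After pass 2: [-5, -2, -5, 9, 17] (3 swaps)
Total swaps: 7


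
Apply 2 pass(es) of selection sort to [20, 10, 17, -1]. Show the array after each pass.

Pass 1: Select minimum -1 at index 3, swap -> [-1, 10, 17, 20]
Pass 2: Select minimum 10 at index 1, swap -> [-1, 10, 17, 20]


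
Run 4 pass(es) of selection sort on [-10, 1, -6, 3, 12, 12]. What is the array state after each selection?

Pass 1: Select minimum -10 at index 0, swap -> [-10, 1, -6, 3, 12, 12]
Pass 2: Select minimum -6 at index 2, swap -> [-10, -6, 1, 3, 12, 12]
Pass 3: Select minimum 1 at index 2, swap -> [-10, -6, 1, 3, 12, 12]
Pass 4: Select minimum 3 at index 3, swap -> [-10, -6, 1, 3, 12, 12]


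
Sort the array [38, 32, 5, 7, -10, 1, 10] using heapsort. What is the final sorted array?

Build heap: [38, 32, 10, 7, -10, 1, 5]
Extract 38: [32, 7, 10, 5, -10, 1, 38]
Extract 32: [10, 7, 1, 5, -10, 32, 38]
Extract 10: [7, 5, 1, -10, 10, 32, 38]
Extract 7: [5, -10, 1, 7, 10, 32, 38]
Extract 5: [1, -10, 5, 7, 10, 32, 38]
Extract 1: [-10, 1, 5, 7, 10, 32, 38]


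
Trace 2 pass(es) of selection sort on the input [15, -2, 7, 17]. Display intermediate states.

Pass 1: Select minimum -2 at index 1, swap -> [-2, 15, 7, 17]
Pass 2: Select minimum 7 at index 2, swap -> [-2, 7, 15, 17]


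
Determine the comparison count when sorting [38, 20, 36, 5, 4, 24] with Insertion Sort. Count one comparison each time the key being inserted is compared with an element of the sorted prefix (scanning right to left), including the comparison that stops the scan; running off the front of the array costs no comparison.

Insert 20: 38 > 20 (shift), reached front = 1 comparison(s) -> [20, 38, 36, 5, 4, 24]
Insert 36: 38 > 36 (shift), 20 <= 36 (stop) = 2 comparison(s) -> [20, 36, 38, 5, 4, 24]
Insert 5: 38 > 5 (shift), 36 > 5 (shift), 20 > 5 (shift), reached front = 3 comparison(s) -> [5, 20, 36, 38, 4, 24]
Insert 4: 38 > 4 (shift), 36 > 4 (shift), 20 > 4 (shift), 5 > 4 (shift), reached front = 4 comparison(s) -> [4, 5, 20, 36, 38, 24]
Insert 24: 38 > 24 (shift), 36 > 24 (shift), 20 <= 24 (stop) = 3 comparison(s) -> [4, 5, 20, 24, 36, 38]
Total comparisons: 1 + 2 + 3 + 4 + 3 = 13


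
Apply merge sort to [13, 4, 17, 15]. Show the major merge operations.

Divide and conquer:
  Merge [13] + [4] -> [4, 13]
  Merge [17] + [15] -> [15, 17]
  Merge [4, 13] + [15, 17] -> [4, 13, 15, 17]


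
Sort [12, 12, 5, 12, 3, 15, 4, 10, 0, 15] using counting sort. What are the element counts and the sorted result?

Count array: [1, 0, 0, 1, 1, 1, 0, 0, 0, 0, 1, 0, 3, 0, 0, 2]
(count[i] = number of elements equal to i)
Cumulative count: [1, 1, 1, 2, 3, 4, 4, 4, 4, 4, 5, 5, 8, 8, 8, 10]
Sorted: [0, 3, 4, 5, 10, 12, 12, 12, 15, 15]


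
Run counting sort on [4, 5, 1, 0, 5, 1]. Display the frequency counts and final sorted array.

Count array: [1, 2, 0, 0, 1, 2]
(count[i] = number of elements equal to i)
Cumulative count: [1, 3, 3, 3, 4, 6]
Sorted: [0, 1, 1, 4, 5, 5]


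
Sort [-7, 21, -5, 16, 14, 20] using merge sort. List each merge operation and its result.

Divide and conquer:
  Merge [21] + [-5] -> [-5, 21]
  Merge [-7] + [-5, 21] -> [-7, -5, 21]
  Merge [14] + [20] -> [14, 20]
  Merge [16] + [14, 20] -> [14, 16, 20]
  Merge [-7, -5, 21] + [14, 16, 20] -> [-7, -5, 14, 16, 20, 21]


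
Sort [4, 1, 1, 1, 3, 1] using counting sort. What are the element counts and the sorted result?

Count array: [0, 4, 0, 1, 1]
(count[i] = number of elements equal to i)
Cumulative count: [0, 4, 4, 5, 6]
Sorted: [1, 1, 1, 1, 3, 4]


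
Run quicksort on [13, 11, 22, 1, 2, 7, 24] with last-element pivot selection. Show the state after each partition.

Partition 1: pivot=24 at index 6 -> [13, 11, 22, 1, 2, 7, 24]
Partition 2: pivot=7 at index 2 -> [1, 2, 7, 13, 11, 22, 24]
Partition 3: pivot=2 at index 1 -> [1, 2, 7, 13, 11, 22, 24]
Partition 4: pivot=22 at index 5 -> [1, 2, 7, 13, 11, 22, 24]
Partition 5: pivot=11 at index 3 -> [1, 2, 7, 11, 13, 22, 24]


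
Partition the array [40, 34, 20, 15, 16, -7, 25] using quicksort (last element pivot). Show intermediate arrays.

Partition 1: pivot=25 at index 4 -> [20, 15, 16, -7, 25, 34, 40]
Partition 2: pivot=-7 at index 0 -> [-7, 15, 16, 20, 25, 34, 40]
Partition 3: pivot=20 at index 3 -> [-7, 15, 16, 20, 25, 34, 40]
Partition 4: pivot=16 at index 2 -> [-7, 15, 16, 20, 25, 34, 40]
Partition 5: pivot=40 at index 6 -> [-7, 15, 16, 20, 25, 34, 40]


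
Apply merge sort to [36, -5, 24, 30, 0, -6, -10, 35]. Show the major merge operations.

Divide and conquer:
  Merge [36] + [-5] -> [-5, 36]
  Merge [24] + [30] -> [24, 30]
  Merge [-5, 36] + [24, 30] -> [-5, 24, 30, 36]
  Merge [0] + [-6] -> [-6, 0]
  Merge [-10] + [35] -> [-10, 35]
  Merge [-6, 0] + [-10, 35] -> [-10, -6, 0, 35]
  Merge [-5, 24, 30, 36] + [-10, -6, 0, 35] -> [-10, -6, -5, 0, 24, 30, 35, 36]


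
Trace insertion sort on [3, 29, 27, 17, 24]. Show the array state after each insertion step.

First element 3 is already 'sorted'
Insert 29: shifted 0 elements -> [3, 29, 27, 17, 24]
Insert 27: shifted 1 elements -> [3, 27, 29, 17, 24]
Insert 17: shifted 2 elements -> [3, 17, 27, 29, 24]
Insert 24: shifted 2 elements -> [3, 17, 24, 27, 29]


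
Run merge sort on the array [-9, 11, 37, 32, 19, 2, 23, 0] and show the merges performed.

Divide and conquer:
  Merge [-9] + [11] -> [-9, 11]
  Merge [37] + [32] -> [32, 37]
  Merge [-9, 11] + [32, 37] -> [-9, 11, 32, 37]
  Merge [19] + [2] -> [2, 19]
  Merge [23] + [0] -> [0, 23]
  Merge [2, 19] + [0, 23] -> [0, 2, 19, 23]
  Merge [-9, 11, 32, 37] + [0, 2, 19, 23] -> [-9, 0, 2, 11, 19, 23, 32, 37]


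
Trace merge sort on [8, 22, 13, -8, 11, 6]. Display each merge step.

Divide and conquer:
  Merge [22] + [13] -> [13, 22]
  Merge [8] + [13, 22] -> [8, 13, 22]
  Merge [11] + [6] -> [6, 11]
  Merge [-8] + [6, 11] -> [-8, 6, 11]
  Merge [8, 13, 22] + [-8, 6, 11] -> [-8, 6, 8, 11, 13, 22]


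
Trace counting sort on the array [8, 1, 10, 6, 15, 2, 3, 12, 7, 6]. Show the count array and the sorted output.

Count array: [0, 1, 1, 1, 0, 0, 2, 1, 1, 0, 1, 0, 1, 0, 0, 1]
(count[i] = number of elements equal to i)
Cumulative count: [0, 1, 2, 3, 3, 3, 5, 6, 7, 7, 8, 8, 9, 9, 9, 10]
Sorted: [1, 2, 3, 6, 6, 7, 8, 10, 12, 15]


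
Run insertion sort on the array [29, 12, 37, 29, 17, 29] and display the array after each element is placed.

First element 29 is already 'sorted'
Insert 12: shifted 1 elements -> [12, 29, 37, 29, 17, 29]
Insert 37: shifted 0 elements -> [12, 29, 37, 29, 17, 29]
Insert 29: shifted 1 elements -> [12, 29, 29, 37, 17, 29]
Insert 17: shifted 3 elements -> [12, 17, 29, 29, 37, 29]
Insert 29: shifted 1 elements -> [12, 17, 29, 29, 29, 37]


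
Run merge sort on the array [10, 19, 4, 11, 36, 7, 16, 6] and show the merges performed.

Divide and conquer:
  Merge [10] + [19] -> [10, 19]
  Merge [4] + [11] -> [4, 11]
  Merge [10, 19] + [4, 11] -> [4, 10, 11, 19]
  Merge [36] + [7] -> [7, 36]
  Merge [16] + [6] -> [6, 16]
  Merge [7, 36] + [6, 16] -> [6, 7, 16, 36]
  Merge [4, 10, 11, 19] + [6, 7, 16, 36] -> [4, 6, 7, 10, 11, 16, 19, 36]


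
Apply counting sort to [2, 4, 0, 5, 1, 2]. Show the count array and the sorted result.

Count array: [1, 1, 2, 0, 1, 1]
(count[i] = number of elements equal to i)
Cumulative count: [1, 2, 4, 4, 5, 6]
Sorted: [0, 1, 2, 2, 4, 5]


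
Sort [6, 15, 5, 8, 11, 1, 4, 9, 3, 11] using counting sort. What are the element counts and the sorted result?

Count array: [0, 1, 0, 1, 1, 1, 1, 0, 1, 1, 0, 2, 0, 0, 0, 1]
(count[i] = number of elements equal to i)
Cumulative count: [0, 1, 1, 2, 3, 4, 5, 5, 6, 7, 7, 9, 9, 9, 9, 10]
Sorted: [1, 3, 4, 5, 6, 8, 9, 11, 11, 15]


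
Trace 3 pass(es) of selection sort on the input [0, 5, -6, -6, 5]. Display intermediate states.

Pass 1: Select minimum -6 at index 2, swap -> [-6, 5, 0, -6, 5]
Pass 2: Select minimum -6 at index 3, swap -> [-6, -6, 0, 5, 5]
Pass 3: Select minimum 0 at index 2, swap -> [-6, -6, 0, 5, 5]


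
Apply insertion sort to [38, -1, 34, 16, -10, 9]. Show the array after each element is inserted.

First element 38 is already 'sorted'
Insert -1: shifted 1 elements -> [-1, 38, 34, 16, -10, 9]
Insert 34: shifted 1 elements -> [-1, 34, 38, 16, -10, 9]
Insert 16: shifted 2 elements -> [-1, 16, 34, 38, -10, 9]
Insert -10: shifted 4 elements -> [-10, -1, 16, 34, 38, 9]
Insert 9: shifted 3 elements -> [-10, -1, 9, 16, 34, 38]


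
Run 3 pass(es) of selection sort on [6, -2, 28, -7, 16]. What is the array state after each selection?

Pass 1: Select minimum -7 at index 3, swap -> [-7, -2, 28, 6, 16]
Pass 2: Select minimum -2 at index 1, swap -> [-7, -2, 28, 6, 16]
Pass 3: Select minimum 6 at index 3, swap -> [-7, -2, 6, 28, 16]


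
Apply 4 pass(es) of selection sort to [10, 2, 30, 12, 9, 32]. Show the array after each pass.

Pass 1: Select minimum 2 at index 1, swap -> [2, 10, 30, 12, 9, 32]
Pass 2: Select minimum 9 at index 4, swap -> [2, 9, 30, 12, 10, 32]
Pass 3: Select minimum 10 at index 4, swap -> [2, 9, 10, 12, 30, 32]
Pass 4: Select minimum 12 at index 3, swap -> [2, 9, 10, 12, 30, 32]


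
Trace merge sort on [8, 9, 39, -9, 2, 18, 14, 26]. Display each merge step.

Divide and conquer:
  Merge [8] + [9] -> [8, 9]
  Merge [39] + [-9] -> [-9, 39]
  Merge [8, 9] + [-9, 39] -> [-9, 8, 9, 39]
  Merge [2] + [18] -> [2, 18]
  Merge [14] + [26] -> [14, 26]
  Merge [2, 18] + [14, 26] -> [2, 14, 18, 26]
  Merge [-9, 8, 9, 39] + [2, 14, 18, 26] -> [-9, 2, 8, 9, 14, 18, 26, 39]


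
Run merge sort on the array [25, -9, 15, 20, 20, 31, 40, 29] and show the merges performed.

Divide and conquer:
  Merge [25] + [-9] -> [-9, 25]
  Merge [15] + [20] -> [15, 20]
  Merge [-9, 25] + [15, 20] -> [-9, 15, 20, 25]
  Merge [20] + [31] -> [20, 31]
  Merge [40] + [29] -> [29, 40]
  Merge [20, 31] + [29, 40] -> [20, 29, 31, 40]
  Merge [-9, 15, 20, 25] + [20, 29, 31, 40] -> [-9, 15, 20, 20, 25, 29, 31, 40]


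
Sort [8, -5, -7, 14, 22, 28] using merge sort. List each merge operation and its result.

Divide and conquer:
  Merge [-5] + [-7] -> [-7, -5]
  Merge [8] + [-7, -5] -> [-7, -5, 8]
  Merge [22] + [28] -> [22, 28]
  Merge [14] + [22, 28] -> [14, 22, 28]
  Merge [-7, -5, 8] + [14, 22, 28] -> [-7, -5, 8, 14, 22, 28]


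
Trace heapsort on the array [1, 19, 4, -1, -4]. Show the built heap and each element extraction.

Build heap: [19, 1, 4, -1, -4]
Extract 19: [4, 1, -4, -1, 19]
Extract 4: [1, -1, -4, 4, 19]
Extract 1: [-1, -4, 1, 4, 19]
Extract -1: [-4, -1, 1, 4, 19]


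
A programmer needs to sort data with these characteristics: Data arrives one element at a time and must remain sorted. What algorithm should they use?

Best choice: Insertion sort
Reason: Insertion sort naturally handles online/streaming input by inserting each new element into sorted position


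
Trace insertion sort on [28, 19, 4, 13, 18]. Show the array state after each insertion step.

First element 28 is already 'sorted'
Insert 19: shifted 1 elements -> [19, 28, 4, 13, 18]
Insert 4: shifted 2 elements -> [4, 19, 28, 13, 18]
Insert 13: shifted 2 elements -> [4, 13, 19, 28, 18]
Insert 18: shifted 2 elements -> [4, 13, 18, 19, 28]


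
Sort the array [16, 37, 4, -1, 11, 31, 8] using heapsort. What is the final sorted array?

Build heap: [37, 16, 31, -1, 11, 4, 8]
Extract 37: [31, 16, 8, -1, 11, 4, 37]
Extract 31: [16, 11, 8, -1, 4, 31, 37]
Extract 16: [11, 4, 8, -1, 16, 31, 37]
Extract 11: [8, 4, -1, 11, 16, 31, 37]
Extract 8: [4, -1, 8, 11, 16, 31, 37]
Extract 4: [-1, 4, 8, 11, 16, 31, 37]


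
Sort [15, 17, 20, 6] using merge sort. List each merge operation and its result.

Divide and conquer:
  Merge [15] + [17] -> [15, 17]
  Merge [20] + [6] -> [6, 20]
  Merge [15, 17] + [6, 20] -> [6, 15, 17, 20]


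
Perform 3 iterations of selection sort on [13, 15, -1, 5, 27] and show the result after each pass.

Pass 1: Select minimum -1 at index 2, swap -> [-1, 15, 13, 5, 27]
Pass 2: Select minimum 5 at index 3, swap -> [-1, 5, 13, 15, 27]
Pass 3: Select minimum 13 at index 2, swap -> [-1, 5, 13, 15, 27]


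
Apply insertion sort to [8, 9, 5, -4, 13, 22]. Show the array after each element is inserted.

First element 8 is already 'sorted'
Insert 9: shifted 0 elements -> [8, 9, 5, -4, 13, 22]
Insert 5: shifted 2 elements -> [5, 8, 9, -4, 13, 22]
Insert -4: shifted 3 elements -> [-4, 5, 8, 9, 13, 22]
Insert 13: shifted 0 elements -> [-4, 5, 8, 9, 13, 22]
Insert 22: shifted 0 elements -> [-4, 5, 8, 9, 13, 22]


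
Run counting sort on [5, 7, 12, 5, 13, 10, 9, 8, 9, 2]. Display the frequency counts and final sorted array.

Count array: [0, 0, 1, 0, 0, 2, 0, 1, 1, 2, 1, 0, 1, 1]
(count[i] = number of elements equal to i)
Cumulative count: [0, 0, 1, 1, 1, 3, 3, 4, 5, 7, 8, 8, 9, 10]
Sorted: [2, 5, 5, 7, 8, 9, 9, 10, 12, 13]


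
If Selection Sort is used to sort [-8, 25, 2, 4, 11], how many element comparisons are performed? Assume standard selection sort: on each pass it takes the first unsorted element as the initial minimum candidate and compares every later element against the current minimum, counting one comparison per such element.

Pass 1: scan indices 1..4 for the minimum = 4 comparison(s); min is -8, place at index 0 -> [-8, 25, 2, 4, 11]
Pass 2: scan indices 2..4 for the minimum = 3 comparison(s); min is 2, place at index 1 -> [-8, 2, 25, 4, 11]
Pass 3: scan indices 3..4 for the minimum = 2 comparison(s); min is 4, place at index 2 -> [-8, 2, 4, 25, 11]
Pass 4: scan indices 4..4 for the minimum = 1 comparison(s); min is 11, place at index 3 -> [-8, 2, 4, 11, 25]
Selection sort always scans the whole unsorted suffix, so the count is (n-1) + (n-2) + ... + 1 = n(n-1)/2 = 5*4/2 = 10 regardless of the input order.
Total comparisons: 4 + 3 + 2 + 1 = 10


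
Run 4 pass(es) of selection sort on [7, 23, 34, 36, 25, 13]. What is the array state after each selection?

Pass 1: Select minimum 7 at index 0, swap -> [7, 23, 34, 36, 25, 13]
Pass 2: Select minimum 13 at index 5, swap -> [7, 13, 34, 36, 25, 23]
Pass 3: Select minimum 23 at index 5, swap -> [7, 13, 23, 36, 25, 34]
Pass 4: Select minimum 25 at index 4, swap -> [7, 13, 23, 25, 36, 34]


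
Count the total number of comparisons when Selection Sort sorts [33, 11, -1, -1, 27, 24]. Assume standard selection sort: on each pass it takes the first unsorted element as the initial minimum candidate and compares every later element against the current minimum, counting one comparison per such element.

Pass 1: scan indices 1..5 for the minimum = 5 comparison(s); min is -1, place at index 0 -> [-1, 11, 33, -1, 27, 24]
Pass 2: scan indices 2..5 for the minimum = 4 comparison(s); min is -1, place at index 1 -> [-1, -1, 33, 11, 27, 24]
Pass 3: scan indices 3..5 for the minimum = 3 comparison(s); min is 11, place at index 2 -> [-1, -1, 11, 33, 27, 24]
Pass 4: scan indices 4..5 for the minimum = 2 comparison(s); min is 24, place at index 3 -> [-1, -1, 11, 24, 27, 33]
Pass 5: scan indices 5..5 for the minimum = 1 comparison(s); min is 27, place at index 4 -> [-1, -1, 11, 24, 27, 33]
Selection sort always scans the whole unsorted suffix, so the count is (n-1) + (n-2) + ... + 1 = n(n-1)/2 = 6*5/2 = 15 regardless of the input order.
Total comparisons: 5 + 4 + 3 + 2 + 1 = 15


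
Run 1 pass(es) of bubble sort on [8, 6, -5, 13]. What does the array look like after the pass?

After pass 1: [6, -5, 8, 13] (2 swaps)
Total swaps: 2


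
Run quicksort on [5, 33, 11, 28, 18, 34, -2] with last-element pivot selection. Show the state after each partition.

Partition 1: pivot=-2 at index 0 -> [-2, 33, 11, 28, 18, 34, 5]
Partition 2: pivot=5 at index 1 -> [-2, 5, 11, 28, 18, 34, 33]
Partition 3: pivot=33 at index 5 -> [-2, 5, 11, 28, 18, 33, 34]
Partition 4: pivot=18 at index 3 -> [-2, 5, 11, 18, 28, 33, 34]


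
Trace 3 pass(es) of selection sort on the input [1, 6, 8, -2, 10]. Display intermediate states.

Pass 1: Select minimum -2 at index 3, swap -> [-2, 6, 8, 1, 10]
Pass 2: Select minimum 1 at index 3, swap -> [-2, 1, 8, 6, 10]
Pass 3: Select minimum 6 at index 3, swap -> [-2, 1, 6, 8, 10]


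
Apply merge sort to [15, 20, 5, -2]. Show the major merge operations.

Divide and conquer:
  Merge [15] + [20] -> [15, 20]
  Merge [5] + [-2] -> [-2, 5]
  Merge [15, 20] + [-2, 5] -> [-2, 5, 15, 20]


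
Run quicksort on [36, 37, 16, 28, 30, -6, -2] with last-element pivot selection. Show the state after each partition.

Partition 1: pivot=-2 at index 1 -> [-6, -2, 16, 28, 30, 36, 37]
Partition 2: pivot=37 at index 6 -> [-6, -2, 16, 28, 30, 36, 37]
Partition 3: pivot=36 at index 5 -> [-6, -2, 16, 28, 30, 36, 37]
Partition 4: pivot=30 at index 4 -> [-6, -2, 16, 28, 30, 36, 37]
Partition 5: pivot=28 at index 3 -> [-6, -2, 16, 28, 30, 36, 37]
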